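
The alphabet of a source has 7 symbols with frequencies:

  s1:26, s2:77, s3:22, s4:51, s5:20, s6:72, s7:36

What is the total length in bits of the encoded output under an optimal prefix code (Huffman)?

Merge the two smallest weights repeatedly:
merge s5(20) and s3(22): 42
merge s1(26) and s7(36): 62
merge 42 and s4(51): 93
merge 62 and s6(72): 134
merge s2(77) and 93: 170
merge 134 and 170: 304
Total encoded bits = sum of merged weights = 42 + 62 + 93 + 134 + 170 + 304 = 805.

805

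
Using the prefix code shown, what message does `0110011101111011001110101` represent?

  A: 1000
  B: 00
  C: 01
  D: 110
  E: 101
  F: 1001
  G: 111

CFDGEFDE

Read left to right; each codeword is recognised as soon as it completes (prefix code):
  01→C | 1001→F | 110→D | 111→G | 101→E | 1001→F | 110→D | 101→E
Decoded message: CFDGEFDE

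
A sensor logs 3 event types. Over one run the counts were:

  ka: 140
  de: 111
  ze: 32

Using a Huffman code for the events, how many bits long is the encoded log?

Build the Huffman tree bottom-up:
merge ze(32) and de(111): 143
merge ka(140) and 143: 283
The encoded length is the sum of every internal node's weight: 143 + 283 = 426 bits.

426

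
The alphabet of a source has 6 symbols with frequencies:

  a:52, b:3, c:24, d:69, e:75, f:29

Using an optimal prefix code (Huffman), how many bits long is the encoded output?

Build the Huffman tree bottom-up:
b(3) + c(24) → 27
27 + f(29) → 56
a(52) + 56 → 108
d(69) + e(75) → 144
108 + 144 → 252
The encoded length is the sum of every internal node's weight: 27 + 56 + 108 + 144 + 252 = 587 bits.

587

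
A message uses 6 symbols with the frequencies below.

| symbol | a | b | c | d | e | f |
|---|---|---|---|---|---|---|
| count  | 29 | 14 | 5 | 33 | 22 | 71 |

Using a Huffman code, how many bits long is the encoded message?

Merge the two smallest weights repeatedly:
combine c(5), b(14) → 19
combine 19, e(22) → 41
combine a(29), d(33) → 62
combine 41, 62 → 103
combine f(71), 103 → 174
Each symbol's bit-cost is frequency × depth; summing gives 399 bits (equivalently 19 + 41 + 62 + 103 + 174).

399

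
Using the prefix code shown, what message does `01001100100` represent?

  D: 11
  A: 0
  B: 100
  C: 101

Read left to right; each codeword is recognised as soon as it completes (prefix code):
  0→A | 100→B | 11→D | 0→A | 0→A | 100→B
Decoded message: ABDAAB

ABDAAB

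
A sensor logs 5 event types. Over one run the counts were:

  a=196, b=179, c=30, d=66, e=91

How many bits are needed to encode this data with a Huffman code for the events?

Merge the two smallest weights repeatedly:
merge c(30) and d(66): 96
merge e(91) and 96: 187
merge b(179) and 187: 366
merge a(196) and 366: 562
Each symbol's bit-cost is frequency × depth; summing gives 1211 bits (equivalently 96 + 187 + 366 + 562).

1211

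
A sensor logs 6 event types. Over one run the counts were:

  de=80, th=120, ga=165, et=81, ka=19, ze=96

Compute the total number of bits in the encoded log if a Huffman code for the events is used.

1398

Greedily combine the two least-frequent nodes:
combine ka(19), de(80) → 99
combine et(81), ze(96) → 177
combine 99, th(120) → 219
combine ga(165), 177 → 342
combine 219, 342 → 561
Total encoded bits = sum of merged weights = 99 + 177 + 219 + 342 + 561 = 1398.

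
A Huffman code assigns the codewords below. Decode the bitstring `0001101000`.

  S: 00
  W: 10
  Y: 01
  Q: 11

Read left to right; each codeword is recognised as soon as it completes (prefix code):
  00→S | 01→Y | 10→W | 10→W | 00→S
Decoded message: SYWWS

SYWWS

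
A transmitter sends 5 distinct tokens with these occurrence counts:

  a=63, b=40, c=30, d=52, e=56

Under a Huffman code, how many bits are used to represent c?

Huffman merges, smallest pair first:
c(30) + b(40) → 70
d(52) + e(56) → 108
a(63) + 70 → 133
108 + 133 → 241
c sits 3 levels below the root, so its codeword is 3 bits.

3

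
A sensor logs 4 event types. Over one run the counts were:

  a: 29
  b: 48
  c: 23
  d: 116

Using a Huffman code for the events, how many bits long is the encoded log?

368

Merge the two smallest weights repeatedly:
c(23) + a(29) → 52
b(48) + 52 → 100
100 + d(116) → 216
Total encoded bits = sum of merged weights = 52 + 100 + 216 = 368.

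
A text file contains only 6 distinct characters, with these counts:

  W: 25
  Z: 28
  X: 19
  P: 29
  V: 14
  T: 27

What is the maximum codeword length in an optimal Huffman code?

3

Merge the two lowest-weight nodes at each step:
combine V(14), X(19) → 33
combine W(25), T(27) → 52
combine Z(28), P(29) → 57
combine 33, 52 → 85
combine 57, 85 → 142
The rarest symbols sit at the bottom; the longest codeword is 3 bits.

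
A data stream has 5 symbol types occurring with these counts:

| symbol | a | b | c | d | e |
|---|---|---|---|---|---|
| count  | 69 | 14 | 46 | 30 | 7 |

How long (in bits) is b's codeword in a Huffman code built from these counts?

Build the tree from the bottom:
merge e(7) and b(14): 21
merge 21 and d(30): 51
merge c(46) and 51: 97
merge a(69) and 97: 166
b's leaf is at depth 4, giving a 4-bit codeword.

4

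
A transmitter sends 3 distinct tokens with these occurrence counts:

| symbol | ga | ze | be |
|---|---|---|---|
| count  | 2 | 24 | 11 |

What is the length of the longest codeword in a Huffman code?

2

Merge the two lowest-weight nodes at each step:
ga(2) + be(11) → 13
13 + ze(24) → 37
The rarest symbols sit at the bottom; the longest codeword is 2 bits.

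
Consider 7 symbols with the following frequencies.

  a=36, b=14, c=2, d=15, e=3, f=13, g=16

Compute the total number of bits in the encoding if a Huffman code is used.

248

Greedily combine the two least-frequent nodes:
combine c(2), e(3) → 5
combine 5, f(13) → 18
combine b(14), d(15) → 29
combine g(16), 18 → 34
combine 29, 34 → 63
combine a(36), 63 → 99
The encoded length is the sum of every internal node's weight: 5 + 18 + 29 + 34 + 63 + 99 = 248 bits.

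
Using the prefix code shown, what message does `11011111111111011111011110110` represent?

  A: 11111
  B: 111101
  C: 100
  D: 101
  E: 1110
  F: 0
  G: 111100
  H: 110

HAADBEH

Read left to right; each codeword is recognised as soon as it completes (prefix code):
  110→H | 11111→A | 11111→A | 101→D | 111101→B | 1110→E | 110→H
Decoded message: HAADBEH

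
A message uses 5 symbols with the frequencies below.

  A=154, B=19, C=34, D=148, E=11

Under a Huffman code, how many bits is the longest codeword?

Merge the two lowest-weight nodes at each step:
E(11) + B(19) → 30
30 + C(34) → 64
64 + D(148) → 212
A(154) + 212 → 366
The rarest symbols sit at the bottom; the longest codeword is 4 bits.

4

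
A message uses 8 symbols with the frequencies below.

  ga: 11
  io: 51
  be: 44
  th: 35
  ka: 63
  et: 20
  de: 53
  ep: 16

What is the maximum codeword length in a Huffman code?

Merge the two lowest-weight nodes at each step:
combine ga(11), ep(16) → 27
combine et(20), 27 → 47
combine th(35), be(44) → 79
combine 47, io(51) → 98
combine de(53), ka(63) → 116
combine 79, 98 → 177
combine 116, 177 → 293
The first pair merged (ga, ep) ends up deepest, at depth 5.

5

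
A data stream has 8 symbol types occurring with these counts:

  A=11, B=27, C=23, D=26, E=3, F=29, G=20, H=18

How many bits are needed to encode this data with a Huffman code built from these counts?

Greedily combine the two least-frequent nodes:
E(3) + A(11) → 14
14 + H(18) → 32
G(20) + C(23) → 43
D(26) + B(27) → 53
F(29) + 32 → 61
43 + 53 → 96
61 + 96 → 157
Total encoded bits = sum of merged weights = 14 + 32 + 43 + 53 + 61 + 96 + 157 = 456.

456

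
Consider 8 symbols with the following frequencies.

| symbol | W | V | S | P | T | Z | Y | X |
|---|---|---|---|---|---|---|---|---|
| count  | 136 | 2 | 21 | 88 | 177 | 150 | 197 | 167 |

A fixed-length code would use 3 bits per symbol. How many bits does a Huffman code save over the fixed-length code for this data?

240

Fixed-length: 3 bits × 938 symbols = 2814 bits.
Huffman merges:
merge V(2) and S(21): 23
merge 23 and P(88): 111
merge 111 and W(136): 247
merge Z(150) and X(167): 317
merge T(177) and Y(197): 374
merge 247 and 317: 564
merge 374 and 564: 938
Huffman total = 23 + 111 + 247 + 317 + 374 + 564 + 938 = 2574 bits.
Saving = 2814 − 2574 = 240 bits.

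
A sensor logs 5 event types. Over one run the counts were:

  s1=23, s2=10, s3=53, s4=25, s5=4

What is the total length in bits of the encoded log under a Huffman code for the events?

Greedily combine the two least-frequent nodes:
combine s5(4), s2(10) → 14
combine 14, s1(23) → 37
combine s4(25), 37 → 62
combine s3(53), 62 → 115
Each symbol's bit-cost is frequency × depth; summing gives 228 bits (equivalently 14 + 37 + 62 + 115).

228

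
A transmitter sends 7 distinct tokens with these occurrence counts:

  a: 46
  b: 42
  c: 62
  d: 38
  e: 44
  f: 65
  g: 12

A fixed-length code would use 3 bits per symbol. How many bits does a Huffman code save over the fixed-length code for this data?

77

Fixed-length: 3 bits × 309 symbols = 927 bits.
Huffman merges:
merge g(12) and d(38): 50
merge b(42) and e(44): 86
merge a(46) and 50: 96
merge c(62) and f(65): 127
merge 86 and 96: 182
merge 127 and 182: 309
Huffman total = 50 + 86 + 96 + 127 + 182 + 309 = 850 bits.
Saving = 927 − 850 = 77 bits.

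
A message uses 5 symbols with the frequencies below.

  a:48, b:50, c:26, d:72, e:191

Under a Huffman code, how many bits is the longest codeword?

Merge the two lowest-weight nodes at each step:
c(26) + a(48) → 74
b(50) + d(72) → 122
74 + 122 → 196
e(191) + 196 → 387
The rarest symbols sit at the bottom; the longest codeword is 3 bits.

3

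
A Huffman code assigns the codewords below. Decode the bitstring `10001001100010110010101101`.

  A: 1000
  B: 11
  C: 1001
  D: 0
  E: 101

ACAECDEE

Read left to right; each codeword is recognised as soon as it completes (prefix code):
  1000→A | 1001→C | 1000→A | 101→E | 1001→C | 0→D | 101→E | 101→E
Decoded message: ACAECDEE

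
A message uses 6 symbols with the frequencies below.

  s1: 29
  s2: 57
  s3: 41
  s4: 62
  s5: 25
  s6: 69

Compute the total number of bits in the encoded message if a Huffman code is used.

Greedily combine the two least-frequent nodes:
combine s5(25), s1(29) → 54
combine s3(41), 54 → 95
combine s2(57), s4(62) → 119
combine s6(69), 95 → 164
combine 119, 164 → 283
The encoded length is the sum of every internal node's weight: 54 + 95 + 119 + 164 + 283 = 715 bits.

715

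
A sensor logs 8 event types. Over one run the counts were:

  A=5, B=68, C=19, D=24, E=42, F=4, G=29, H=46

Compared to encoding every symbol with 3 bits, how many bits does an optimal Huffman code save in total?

Fixed-length: 3 bits × 237 symbols = 711 bits.
Huffman merges:
combine F(4), A(5) → 9
combine 9, C(19) → 28
combine D(24), 28 → 52
combine G(29), E(42) → 71
combine H(46), 52 → 98
combine B(68), 71 → 139
combine 98, 139 → 237
Huffman total = 9 + 28 + 52 + 71 + 98 + 139 + 237 = 634 bits.
Saving = 711 − 634 = 77 bits.

77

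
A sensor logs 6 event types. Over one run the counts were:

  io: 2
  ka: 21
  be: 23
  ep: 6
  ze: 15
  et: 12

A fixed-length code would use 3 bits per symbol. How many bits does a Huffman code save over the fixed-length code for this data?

Fixed-length: 3 bits × 79 symbols = 237 bits.
Huffman merges:
io(2) + ep(6) → 8
8 + et(12) → 20
ze(15) + 20 → 35
ka(21) + be(23) → 44
35 + 44 → 79
Huffman total = 8 + 20 + 35 + 44 + 79 = 186 bits.
Saving = 237 − 186 = 51 bits.

51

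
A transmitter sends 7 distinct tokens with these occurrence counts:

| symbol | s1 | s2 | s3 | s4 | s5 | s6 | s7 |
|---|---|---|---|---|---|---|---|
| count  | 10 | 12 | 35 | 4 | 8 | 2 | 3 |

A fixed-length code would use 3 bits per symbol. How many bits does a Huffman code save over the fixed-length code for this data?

56

Fixed-length: 3 bits × 74 symbols = 222 bits.
Huffman merges:
s6(2) + s7(3) → 5
s4(4) + 5 → 9
s5(8) + 9 → 17
s1(10) + s2(12) → 22
17 + 22 → 39
s3(35) + 39 → 74
Huffman total = 5 + 9 + 17 + 22 + 39 + 74 = 166 bits.
Saving = 222 − 166 = 56 bits.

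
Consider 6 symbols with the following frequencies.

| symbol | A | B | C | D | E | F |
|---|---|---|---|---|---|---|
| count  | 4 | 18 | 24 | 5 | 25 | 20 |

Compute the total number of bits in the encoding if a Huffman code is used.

228

Merge the two smallest weights repeatedly:
A(4) + D(5) → 9
9 + B(18) → 27
F(20) + C(24) → 44
E(25) + 27 → 52
44 + 52 → 96
Total encoded bits = sum of merged weights = 9 + 27 + 44 + 52 + 96 = 228.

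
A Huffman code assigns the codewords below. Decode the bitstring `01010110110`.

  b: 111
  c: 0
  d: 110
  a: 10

caadd

Read left to right; each codeword is recognised as soon as it completes (prefix code):
  0→c | 10→a | 10→a | 110→d | 110→d
Decoded message: caadd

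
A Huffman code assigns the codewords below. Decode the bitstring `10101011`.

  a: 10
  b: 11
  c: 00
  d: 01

aaab

Read left to right; each codeword is recognised as soon as it completes (prefix code):
  10→a | 10→a | 10→a | 11→b
Decoded message: aaab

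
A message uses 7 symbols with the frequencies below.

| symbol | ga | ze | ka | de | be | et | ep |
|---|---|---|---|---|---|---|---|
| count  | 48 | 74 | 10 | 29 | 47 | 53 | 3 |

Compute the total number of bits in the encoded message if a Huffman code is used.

672

Merge the two smallest weights repeatedly:
combine ep(3), ka(10) → 13
combine 13, de(29) → 42
combine 42, be(47) → 89
combine ga(48), et(53) → 101
combine ze(74), 89 → 163
combine 101, 163 → 264
Each symbol's bit-cost is frequency × depth; summing gives 672 bits (equivalently 13 + 42 + 89 + 101 + 163 + 264).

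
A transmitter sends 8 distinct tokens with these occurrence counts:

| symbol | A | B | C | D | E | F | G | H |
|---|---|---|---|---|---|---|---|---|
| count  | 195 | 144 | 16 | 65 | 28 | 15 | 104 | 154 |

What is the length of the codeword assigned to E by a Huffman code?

Repeatedly merge the two smallest:
merge F(15) and C(16): 31
merge E(28) and 31: 59
merge 59 and D(65): 124
merge G(104) and 124: 228
merge B(144) and H(154): 298
merge A(195) and 228: 423
merge 298 and 423: 721
E's leaf is at depth 5, giving a 5-bit codeword.

5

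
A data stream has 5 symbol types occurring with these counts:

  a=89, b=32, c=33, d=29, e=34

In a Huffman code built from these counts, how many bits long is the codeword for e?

Huffman merges, smallest pair first:
merge d(29) and b(32): 61
merge c(33) and e(34): 67
merge 61 and 67: 128
merge a(89) and 128: 217
The subtree containing e is merged 3 times, so code length = 3.

3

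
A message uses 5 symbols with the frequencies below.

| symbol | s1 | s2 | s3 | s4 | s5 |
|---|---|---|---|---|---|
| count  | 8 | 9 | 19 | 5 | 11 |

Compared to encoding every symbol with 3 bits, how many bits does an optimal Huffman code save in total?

Fixed-length: 3 bits × 52 symbols = 156 bits.
Huffman merges:
combine s4(5), s1(8) → 13
combine s2(9), s5(11) → 20
combine 13, s3(19) → 32
combine 20, 32 → 52
Huffman total = 13 + 20 + 32 + 52 = 117 bits.
Saving = 156 − 117 = 39 bits.

39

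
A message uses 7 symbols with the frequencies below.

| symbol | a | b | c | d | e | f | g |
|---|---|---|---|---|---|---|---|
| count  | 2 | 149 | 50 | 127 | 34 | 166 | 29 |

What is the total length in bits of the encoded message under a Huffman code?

1325

Build the Huffman tree bottom-up:
a(2) + g(29) → 31
31 + e(34) → 65
c(50) + 65 → 115
115 + d(127) → 242
b(149) + f(166) → 315
242 + 315 → 557
The encoded length is the sum of every internal node's weight: 31 + 65 + 115 + 242 + 315 + 557 = 1325 bits.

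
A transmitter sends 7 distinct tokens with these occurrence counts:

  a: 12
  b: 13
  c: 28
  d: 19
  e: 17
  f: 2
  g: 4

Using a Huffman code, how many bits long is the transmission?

244

Greedily combine the two least-frequent nodes:
combine f(2), g(4) → 6
combine 6, a(12) → 18
combine b(13), e(17) → 30
combine 18, d(19) → 37
combine c(28), 30 → 58
combine 37, 58 → 95
Total encoded bits = sum of merged weights = 6 + 18 + 30 + 37 + 58 + 95 = 244.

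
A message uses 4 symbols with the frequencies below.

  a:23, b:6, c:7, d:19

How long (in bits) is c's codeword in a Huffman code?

Huffman merges, smallest pair first:
merge b(6) and c(7): 13
merge 13 and d(19): 32
merge a(23) and 32: 55
c sits 3 levels below the root, so its codeword is 3 bits.

3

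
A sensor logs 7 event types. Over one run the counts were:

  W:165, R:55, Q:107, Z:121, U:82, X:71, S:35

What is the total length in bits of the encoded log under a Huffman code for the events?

1712

Greedily combine the two least-frequent nodes:
merge S(35) and R(55): 90
merge X(71) and U(82): 153
merge 90 and Q(107): 197
merge Z(121) and 153: 274
merge W(165) and 197: 362
merge 274 and 362: 636
The encoded length is the sum of every internal node's weight: 90 + 153 + 197 + 274 + 362 + 636 = 1712 bits.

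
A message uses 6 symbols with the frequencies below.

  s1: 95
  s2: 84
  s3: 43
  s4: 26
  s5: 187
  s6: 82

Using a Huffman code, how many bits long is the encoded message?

1246

Greedily combine the two least-frequent nodes:
s4(26) + s3(43) → 69
69 + s6(82) → 151
s2(84) + s1(95) → 179
151 + 179 → 330
s5(187) + 330 → 517
Each symbol's bit-cost is frequency × depth; summing gives 1246 bits (equivalently 69 + 151 + 179 + 330 + 517).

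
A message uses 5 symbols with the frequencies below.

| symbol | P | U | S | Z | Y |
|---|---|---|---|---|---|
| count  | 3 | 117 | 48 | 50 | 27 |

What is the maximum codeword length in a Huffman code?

4

Merge the two lowest-weight nodes at each step:
P(3) + Y(27) → 30
30 + S(48) → 78
Z(50) + 78 → 128
U(117) + 128 → 245
The rarest symbols sit at the bottom; the longest codeword is 4 bits.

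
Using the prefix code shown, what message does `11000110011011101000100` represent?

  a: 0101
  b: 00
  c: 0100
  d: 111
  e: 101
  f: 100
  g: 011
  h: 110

Read left to right; each codeword is recognised as soon as it completes (prefix code):
  110→h | 00→b | 110→h | 011→g | 011→g | 101→e | 00→b | 0100→c
Decoded message: hbhggebc

hbhggebc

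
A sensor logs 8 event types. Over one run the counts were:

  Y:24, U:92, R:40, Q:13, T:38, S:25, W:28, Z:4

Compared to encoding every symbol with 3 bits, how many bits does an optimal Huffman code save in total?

Fixed-length: 3 bits × 264 symbols = 792 bits.
Huffman merges:
Z(4) + Q(13) → 17
17 + Y(24) → 41
S(25) + W(28) → 53
T(38) + R(40) → 78
41 + 53 → 94
78 + U(92) → 170
94 + 170 → 264
Huffman total = 17 + 41 + 53 + 78 + 94 + 170 + 264 = 717 bits.
Saving = 792 − 717 = 75 bits.

75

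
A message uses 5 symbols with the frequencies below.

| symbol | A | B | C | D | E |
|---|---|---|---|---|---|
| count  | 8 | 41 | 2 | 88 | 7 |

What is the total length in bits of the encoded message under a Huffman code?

Greedily combine the two least-frequent nodes:
C(2) + E(7) → 9
A(8) + 9 → 17
17 + B(41) → 58
58 + D(88) → 146
The encoded length is the sum of every internal node's weight: 9 + 17 + 58 + 146 = 230 bits.

230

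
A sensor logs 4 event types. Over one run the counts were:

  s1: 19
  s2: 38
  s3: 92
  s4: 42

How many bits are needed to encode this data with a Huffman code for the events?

347

Merge the two smallest weights repeatedly:
merge s1(19) and s2(38): 57
merge s4(42) and 57: 99
merge s3(92) and 99: 191
The encoded length is the sum of every internal node's weight: 57 + 99 + 191 = 347 bits.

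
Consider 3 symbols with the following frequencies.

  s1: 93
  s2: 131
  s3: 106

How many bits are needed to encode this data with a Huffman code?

529

Greedily combine the two least-frequent nodes:
merge s1(93) and s3(106): 199
merge s2(131) and 199: 330
The encoded length is the sum of every internal node's weight: 199 + 330 = 529 bits.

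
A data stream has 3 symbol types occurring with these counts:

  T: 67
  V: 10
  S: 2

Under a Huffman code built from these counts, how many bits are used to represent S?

2

Repeatedly merge the two smallest:
merge S(2) and V(10): 12
merge 12 and T(67): 79
S sits 2 levels below the root, so its codeword is 2 bits.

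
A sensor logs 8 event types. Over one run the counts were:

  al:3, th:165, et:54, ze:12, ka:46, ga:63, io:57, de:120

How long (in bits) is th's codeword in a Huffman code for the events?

Huffman merges, smallest pair first:
combine al(3), ze(12) → 15
combine 15, ka(46) → 61
combine et(54), io(57) → 111
combine 61, ga(63) → 124
combine 111, de(120) → 231
combine 124, th(165) → 289
combine 231, 289 → 520
th's leaf is at depth 2, giving a 2-bit codeword.

2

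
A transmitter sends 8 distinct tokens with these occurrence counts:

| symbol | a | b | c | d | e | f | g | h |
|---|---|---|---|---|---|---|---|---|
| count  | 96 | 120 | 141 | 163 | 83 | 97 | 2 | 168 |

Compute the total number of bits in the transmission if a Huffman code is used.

2527

Merge the two smallest weights repeatedly:
merge g(2) and e(83): 85
merge 85 and a(96): 181
merge f(97) and b(120): 217
merge c(141) and d(163): 304
merge h(168) and 181: 349
merge 217 and 304: 521
merge 349 and 521: 870
The encoded length is the sum of every internal node's weight: 85 + 181 + 217 + 304 + 349 + 521 + 870 = 2527 bits.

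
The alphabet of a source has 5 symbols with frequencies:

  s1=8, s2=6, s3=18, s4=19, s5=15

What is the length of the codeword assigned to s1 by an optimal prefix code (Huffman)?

Huffman merges, smallest pair first:
combine s2(6), s1(8) → 14
combine 14, s5(15) → 29
combine s3(18), s4(19) → 37
combine 29, 37 → 66
The subtree containing s1 is merged 3 times, so code length = 3.

3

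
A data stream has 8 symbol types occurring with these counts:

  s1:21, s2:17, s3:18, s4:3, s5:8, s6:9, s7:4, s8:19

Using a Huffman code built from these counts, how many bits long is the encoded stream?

279

Greedily combine the two least-frequent nodes:
combine s4(3), s7(4) → 7
combine 7, s5(8) → 15
combine s6(9), 15 → 24
combine s2(17), s3(18) → 35
combine s8(19), s1(21) → 40
combine 24, 35 → 59
combine 40, 59 → 99
Total encoded bits = sum of merged weights = 7 + 15 + 24 + 35 + 40 + 59 + 99 = 279.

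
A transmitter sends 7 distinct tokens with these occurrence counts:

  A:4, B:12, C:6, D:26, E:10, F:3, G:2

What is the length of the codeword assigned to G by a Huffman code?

Huffman merges, smallest pair first:
G(2) + F(3) → 5
A(4) + 5 → 9
C(6) + 9 → 15
E(10) + B(12) → 22
15 + 22 → 37
D(26) + 37 → 63
G sits 5 levels below the root, so its codeword is 5 bits.

5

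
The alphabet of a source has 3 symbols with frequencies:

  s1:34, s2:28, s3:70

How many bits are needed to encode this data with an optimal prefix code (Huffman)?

Greedily combine the two least-frequent nodes:
s2(28) + s1(34) → 62
62 + s3(70) → 132
Each symbol's bit-cost is frequency × depth; summing gives 194 bits (equivalently 62 + 132).

194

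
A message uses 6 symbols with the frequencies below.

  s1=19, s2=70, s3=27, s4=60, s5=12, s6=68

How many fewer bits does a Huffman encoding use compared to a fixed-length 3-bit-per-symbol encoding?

Fixed-length: 3 bits × 256 symbols = 768 bits.
Huffman merges:
s5(12) + s1(19) → 31
s3(27) + 31 → 58
58 + s4(60) → 118
s6(68) + s2(70) → 138
118 + 138 → 256
Huffman total = 31 + 58 + 118 + 138 + 256 = 601 bits.
Saving = 768 − 601 = 167 bits.

167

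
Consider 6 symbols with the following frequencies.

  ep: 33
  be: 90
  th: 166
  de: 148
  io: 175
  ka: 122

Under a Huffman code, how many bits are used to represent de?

Huffman merges, smallest pair first:
combine ep(33), be(90) → 123
combine ka(122), 123 → 245
combine de(148), th(166) → 314
combine io(175), 245 → 420
combine 314, 420 → 734
The subtree containing de is merged 2 times, so code length = 2.

2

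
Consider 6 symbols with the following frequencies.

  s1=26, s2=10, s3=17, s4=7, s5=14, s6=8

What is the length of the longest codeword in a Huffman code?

3

Merge the two lowest-weight nodes at each step:
merge s4(7) and s6(8): 15
merge s2(10) and s5(14): 24
merge 15 and s3(17): 32
merge 24 and s1(26): 50
merge 32 and 50: 82
Maximum depth reached is 3.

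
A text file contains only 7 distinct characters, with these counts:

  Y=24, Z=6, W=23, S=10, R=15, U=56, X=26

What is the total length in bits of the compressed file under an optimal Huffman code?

414

Merge the two smallest weights repeatedly:
combine Z(6), S(10) → 16
combine R(15), 16 → 31
combine W(23), Y(24) → 47
combine X(26), 31 → 57
combine 47, U(56) → 103
combine 57, 103 → 160
The encoded length is the sum of every internal node's weight: 16 + 31 + 47 + 57 + 103 + 160 = 414 bits.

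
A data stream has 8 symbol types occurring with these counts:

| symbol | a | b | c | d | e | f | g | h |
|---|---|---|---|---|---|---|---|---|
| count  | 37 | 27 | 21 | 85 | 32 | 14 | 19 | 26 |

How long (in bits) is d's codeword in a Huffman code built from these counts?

2

Repeatedly merge the two smallest:
combine f(14), g(19) → 33
combine c(21), h(26) → 47
combine b(27), e(32) → 59
combine 33, a(37) → 70
combine 47, 59 → 106
combine 70, d(85) → 155
combine 106, 155 → 261
The subtree containing d is merged 2 times, so code length = 2.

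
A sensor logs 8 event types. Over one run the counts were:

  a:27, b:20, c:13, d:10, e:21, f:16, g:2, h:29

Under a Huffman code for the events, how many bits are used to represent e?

3

Huffman merges, smallest pair first:
g(2) + d(10) → 12
12 + c(13) → 25
f(16) + b(20) → 36
e(21) + 25 → 46
a(27) + h(29) → 56
36 + 46 → 82
56 + 82 → 138
The subtree containing e is merged 3 times, so code length = 3.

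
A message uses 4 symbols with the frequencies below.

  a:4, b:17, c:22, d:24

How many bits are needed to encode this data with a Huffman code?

Greedily combine the two least-frequent nodes:
merge a(4) and b(17): 21
merge 21 and c(22): 43
merge d(24) and 43: 67
The encoded length is the sum of every internal node's weight: 21 + 43 + 67 = 131 bits.

131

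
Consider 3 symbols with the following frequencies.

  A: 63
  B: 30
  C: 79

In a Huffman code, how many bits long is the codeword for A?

2

Build the tree from the bottom:
B(30) + A(63) → 93
C(79) + 93 → 172
The subtree containing A is merged 2 times, so code length = 2.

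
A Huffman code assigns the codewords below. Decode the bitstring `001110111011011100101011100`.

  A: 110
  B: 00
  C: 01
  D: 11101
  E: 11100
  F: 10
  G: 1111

Read left to right; each codeword is recognised as soon as it completes (prefix code):
  00→B | 11101→D | 110→A | 110→A | 11100→E | 10→F | 10→F | 11100→E
Decoded message: BDAAEFFE

BDAAEFFE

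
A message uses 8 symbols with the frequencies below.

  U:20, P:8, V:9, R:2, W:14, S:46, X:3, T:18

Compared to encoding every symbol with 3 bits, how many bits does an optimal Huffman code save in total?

Fixed-length: 3 bits × 120 symbols = 360 bits.
Huffman merges:
R(2) + X(3) → 5
5 + P(8) → 13
V(9) + 13 → 22
W(14) + T(18) → 32
U(20) + 22 → 42
32 + 42 → 74
S(46) + 74 → 120
Huffman total = 5 + 13 + 22 + 32 + 42 + 74 + 120 = 308 bits.
Saving = 360 − 308 = 52 bits.

52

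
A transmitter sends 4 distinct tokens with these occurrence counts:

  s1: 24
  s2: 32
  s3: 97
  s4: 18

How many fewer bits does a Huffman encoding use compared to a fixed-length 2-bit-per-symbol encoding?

55

Fixed-length: 2 bits × 171 symbols = 342 bits.
Huffman merges:
merge s4(18) and s1(24): 42
merge s2(32) and 42: 74
merge 74 and s3(97): 171
Huffman total = 42 + 74 + 171 = 287 bits.
Saving = 342 − 287 = 55 bits.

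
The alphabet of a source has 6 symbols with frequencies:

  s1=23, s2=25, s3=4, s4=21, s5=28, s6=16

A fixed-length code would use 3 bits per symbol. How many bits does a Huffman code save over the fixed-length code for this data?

56

Fixed-length: 3 bits × 117 symbols = 351 bits.
Huffman merges:
s3(4) + s6(16) → 20
20 + s4(21) → 41
s1(23) + s2(25) → 48
s5(28) + 41 → 69
48 + 69 → 117
Huffman total = 20 + 41 + 48 + 69 + 117 = 295 bits.
Saving = 351 − 295 = 56 bits.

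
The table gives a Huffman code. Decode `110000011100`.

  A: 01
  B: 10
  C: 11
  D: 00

CDDACD

Read left to right; each codeword is recognised as soon as it completes (prefix code):
  11→C | 00→D | 00→D | 01→A | 11→C | 00→D
Decoded message: CDDACD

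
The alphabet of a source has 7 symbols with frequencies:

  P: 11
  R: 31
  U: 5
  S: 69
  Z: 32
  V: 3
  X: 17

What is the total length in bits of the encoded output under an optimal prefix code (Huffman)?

393

Merge the two smallest weights repeatedly:
V(3) + U(5) → 8
8 + P(11) → 19
X(17) + 19 → 36
R(31) + Z(32) → 63
36 + 63 → 99
S(69) + 99 → 168
The encoded length is the sum of every internal node's weight: 8 + 19 + 36 + 63 + 99 + 168 = 393 bits.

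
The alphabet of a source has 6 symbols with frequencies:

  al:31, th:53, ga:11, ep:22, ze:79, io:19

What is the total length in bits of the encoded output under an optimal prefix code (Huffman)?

Merge the two smallest weights repeatedly:
merge ga(11) and io(19): 30
merge ep(22) and 30: 52
merge al(31) and 52: 83
merge th(53) and ze(79): 132
merge 83 and 132: 215
Each symbol's bit-cost is frequency × depth; summing gives 512 bits (equivalently 30 + 52 + 83 + 132 + 215).

512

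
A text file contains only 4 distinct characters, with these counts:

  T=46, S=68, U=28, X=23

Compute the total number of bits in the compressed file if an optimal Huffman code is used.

313

Greedily combine the two least-frequent nodes:
merge X(23) and U(28): 51
merge T(46) and 51: 97
merge S(68) and 97: 165
The encoded length is the sum of every internal node's weight: 51 + 97 + 165 = 313 bits.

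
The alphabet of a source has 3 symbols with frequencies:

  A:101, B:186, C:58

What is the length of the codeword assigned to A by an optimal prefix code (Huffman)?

2

Build the tree from the bottom:
C(58) + A(101) → 159
159 + B(186) → 345
A's leaf is at depth 2, giving a 2-bit codeword.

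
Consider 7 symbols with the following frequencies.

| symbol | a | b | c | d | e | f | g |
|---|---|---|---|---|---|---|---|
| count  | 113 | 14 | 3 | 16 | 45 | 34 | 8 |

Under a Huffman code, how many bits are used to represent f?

3

Repeatedly merge the two smallest:
combine c(3), g(8) → 11
combine 11, b(14) → 25
combine d(16), 25 → 41
combine f(34), 41 → 75
combine e(45), 75 → 120
combine a(113), 120 → 233
f's leaf is at depth 3, giving a 3-bit codeword.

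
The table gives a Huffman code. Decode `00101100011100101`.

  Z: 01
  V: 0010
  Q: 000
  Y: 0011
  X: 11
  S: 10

Read left to right; each codeword is recognised as soon as it completes (prefix code):
  0010→V | 11→X | 000→Q | 11→X | 10→S | 01→Z | 01→Z
Decoded message: VXQXSZZ

VXQXSZZ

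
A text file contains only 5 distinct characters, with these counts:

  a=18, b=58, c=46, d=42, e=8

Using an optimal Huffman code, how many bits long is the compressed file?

Greedily combine the two least-frequent nodes:
e(8) + a(18) → 26
26 + d(42) → 68
c(46) + b(58) → 104
68 + 104 → 172
The encoded length is the sum of every internal node's weight: 26 + 68 + 104 + 172 = 370 bits.

370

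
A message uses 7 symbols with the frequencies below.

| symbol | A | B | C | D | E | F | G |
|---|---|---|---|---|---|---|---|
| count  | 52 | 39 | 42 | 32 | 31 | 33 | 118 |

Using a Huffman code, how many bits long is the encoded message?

Greedily combine the two least-frequent nodes:
combine E(31), D(32) → 63
combine F(33), B(39) → 72
combine C(42), A(52) → 94
combine 63, 72 → 135
combine 94, G(118) → 212
combine 135, 212 → 347
The encoded length is the sum of every internal node's weight: 63 + 72 + 94 + 135 + 212 + 347 = 923 bits.

923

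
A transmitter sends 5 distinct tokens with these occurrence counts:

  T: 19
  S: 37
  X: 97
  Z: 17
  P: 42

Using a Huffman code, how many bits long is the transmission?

Build the Huffman tree bottom-up:
Z(17) + T(19) → 36
36 + S(37) → 73
P(42) + 73 → 115
X(97) + 115 → 212
Each symbol's bit-cost is frequency × depth; summing gives 436 bits (equivalently 36 + 73 + 115 + 212).

436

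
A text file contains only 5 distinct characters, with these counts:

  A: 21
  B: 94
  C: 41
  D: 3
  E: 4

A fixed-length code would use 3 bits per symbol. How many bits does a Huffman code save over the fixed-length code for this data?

Fixed-length: 3 bits × 163 symbols = 489 bits.
Huffman merges:
D(3) + E(4) → 7
7 + A(21) → 28
28 + C(41) → 69
69 + B(94) → 163
Huffman total = 7 + 28 + 69 + 163 = 267 bits.
Saving = 489 − 267 = 222 bits.

222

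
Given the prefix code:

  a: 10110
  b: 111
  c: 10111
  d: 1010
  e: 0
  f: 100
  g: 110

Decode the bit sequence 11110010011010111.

Read left to right; each codeword is recognised as soon as it completes (prefix code):
  111→b | 100→f | 100→f | 110→g | 10111→c
Decoded message: bffgc

bffgc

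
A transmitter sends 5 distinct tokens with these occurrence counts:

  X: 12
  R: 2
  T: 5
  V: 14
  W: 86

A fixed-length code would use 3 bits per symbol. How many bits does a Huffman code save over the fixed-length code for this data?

179

Fixed-length: 3 bits × 119 symbols = 357 bits.
Huffman merges:
R(2) + T(5) → 7
7 + X(12) → 19
V(14) + 19 → 33
33 + W(86) → 119
Huffman total = 7 + 19 + 33 + 119 = 178 bits.
Saving = 357 − 178 = 179 bits.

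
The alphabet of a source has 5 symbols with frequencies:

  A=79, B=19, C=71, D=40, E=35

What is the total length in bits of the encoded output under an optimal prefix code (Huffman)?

542

Greedily combine the two least-frequent nodes:
combine B(19), E(35) → 54
combine D(40), 54 → 94
combine C(71), A(79) → 150
combine 94, 150 → 244
Total encoded bits = sum of merged weights = 54 + 94 + 150 + 244 = 542.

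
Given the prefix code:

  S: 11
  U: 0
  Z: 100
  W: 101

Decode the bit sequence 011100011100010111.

USZUSZUWS

Read left to right; each codeword is recognised as soon as it completes (prefix code):
  0→U | 11→S | 100→Z | 0→U | 11→S | 100→Z | 0→U | 101→W | 11→S
Decoded message: USZUSZUWS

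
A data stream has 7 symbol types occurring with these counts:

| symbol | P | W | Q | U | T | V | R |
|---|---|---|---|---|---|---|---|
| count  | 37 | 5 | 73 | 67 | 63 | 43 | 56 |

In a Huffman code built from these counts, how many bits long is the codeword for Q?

Huffman merges, smallest pair first:
merge W(5) and P(37): 42
merge 42 and V(43): 85
merge R(56) and T(63): 119
merge U(67) and Q(73): 140
merge 85 and 119: 204
merge 140 and 204: 344
Q's leaf is at depth 2, giving a 2-bit codeword.

2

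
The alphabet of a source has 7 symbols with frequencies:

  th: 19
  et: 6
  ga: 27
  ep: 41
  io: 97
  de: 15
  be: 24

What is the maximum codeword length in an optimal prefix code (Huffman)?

Merge the two lowest-weight nodes at each step:
et(6) + de(15) → 21
th(19) + 21 → 40
be(24) + ga(27) → 51
40 + ep(41) → 81
51 + 81 → 132
io(97) + 132 → 229
Maximum depth reached is 5.

5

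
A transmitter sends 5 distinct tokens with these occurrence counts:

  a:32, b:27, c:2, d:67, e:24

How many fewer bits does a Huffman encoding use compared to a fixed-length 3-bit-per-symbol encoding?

140

Fixed-length: 3 bits × 152 symbols = 456 bits.
Huffman merges:
combine c(2), e(24) → 26
combine 26, b(27) → 53
combine a(32), 53 → 85
combine d(67), 85 → 152
Huffman total = 26 + 53 + 85 + 152 = 316 bits.
Saving = 456 − 316 = 140 bits.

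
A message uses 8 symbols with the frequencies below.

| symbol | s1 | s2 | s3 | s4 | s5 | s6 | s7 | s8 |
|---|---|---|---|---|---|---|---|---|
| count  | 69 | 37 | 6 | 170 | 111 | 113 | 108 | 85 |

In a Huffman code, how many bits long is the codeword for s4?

2

Repeatedly merge the two smallest:
s3(6) + s2(37) → 43
43 + s1(69) → 112
s8(85) + s7(108) → 193
s5(111) + 112 → 223
s6(113) + s4(170) → 283
193 + 223 → 416
283 + 416 → 699
s4 sits 2 levels below the root, so its codeword is 2 bits.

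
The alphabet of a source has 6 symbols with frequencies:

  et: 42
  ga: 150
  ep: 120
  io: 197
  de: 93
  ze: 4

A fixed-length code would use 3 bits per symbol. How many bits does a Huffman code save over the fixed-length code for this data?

421

Fixed-length: 3 bits × 606 symbols = 1818 bits.
Huffman merges:
merge ze(4) and et(42): 46
merge 46 and de(93): 139
merge ep(120) and 139: 259
merge ga(150) and io(197): 347
merge 259 and 347: 606
Huffman total = 46 + 139 + 259 + 347 + 606 = 1397 bits.
Saving = 1818 − 1397 = 421 bits.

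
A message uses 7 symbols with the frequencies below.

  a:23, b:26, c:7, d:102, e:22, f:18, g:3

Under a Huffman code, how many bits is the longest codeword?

5

Merge the two lowest-weight nodes at each step:
combine g(3), c(7) → 10
combine 10, f(18) → 28
combine e(22), a(23) → 45
combine b(26), 28 → 54
combine 45, 54 → 99
combine 99, d(102) → 201
The rarest symbols sit at the bottom; the longest codeword is 5 bits.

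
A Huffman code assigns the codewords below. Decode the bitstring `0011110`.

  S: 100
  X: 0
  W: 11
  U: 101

Read left to right; each codeword is recognised as soon as it completes (prefix code):
  0→X | 0→X | 11→W | 11→W | 0→X
Decoded message: XXWWX

XXWWX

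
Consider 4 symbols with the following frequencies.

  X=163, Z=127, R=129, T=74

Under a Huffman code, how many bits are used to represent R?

Huffman merges, smallest pair first:
merge T(74) and Z(127): 201
merge R(129) and X(163): 292
merge 201 and 292: 493
R sits 2 levels below the root, so its codeword is 2 bits.

2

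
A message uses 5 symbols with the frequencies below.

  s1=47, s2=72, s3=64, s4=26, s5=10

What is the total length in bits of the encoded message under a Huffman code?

474

Merge the two smallest weights repeatedly:
merge s5(10) and s4(26): 36
merge 36 and s1(47): 83
merge s3(64) and s2(72): 136
merge 83 and 136: 219
Each symbol's bit-cost is frequency × depth; summing gives 474 bits (equivalently 36 + 83 + 136 + 219).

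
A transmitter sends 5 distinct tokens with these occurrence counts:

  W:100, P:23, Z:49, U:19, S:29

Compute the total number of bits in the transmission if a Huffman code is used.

Merge the two smallest weights repeatedly:
U(19) + P(23) → 42
S(29) + 42 → 71
Z(49) + 71 → 120
W(100) + 120 → 220
Each symbol's bit-cost is frequency × depth; summing gives 453 bits (equivalently 42 + 71 + 120 + 220).

453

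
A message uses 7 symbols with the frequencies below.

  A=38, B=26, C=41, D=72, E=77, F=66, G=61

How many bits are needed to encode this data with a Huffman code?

Merge the two smallest weights repeatedly:
combine B(26), A(38) → 64
combine C(41), G(61) → 102
combine 64, F(66) → 130
combine D(72), E(77) → 149
combine 102, 130 → 232
combine 149, 232 → 381
Total encoded bits = sum of merged weights = 64 + 102 + 130 + 149 + 232 + 381 = 1058.

1058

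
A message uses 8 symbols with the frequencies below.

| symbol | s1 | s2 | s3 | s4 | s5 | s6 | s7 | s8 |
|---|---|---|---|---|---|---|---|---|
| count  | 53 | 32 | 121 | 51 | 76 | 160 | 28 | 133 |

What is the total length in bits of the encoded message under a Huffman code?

1833

Greedily combine the two least-frequent nodes:
s7(28) + s2(32) → 60
s4(51) + s1(53) → 104
60 + s5(76) → 136
104 + s3(121) → 225
s8(133) + 136 → 269
s6(160) + 225 → 385
269 + 385 → 654
The encoded length is the sum of every internal node's weight: 60 + 104 + 136 + 225 + 269 + 385 + 654 = 1833 bits.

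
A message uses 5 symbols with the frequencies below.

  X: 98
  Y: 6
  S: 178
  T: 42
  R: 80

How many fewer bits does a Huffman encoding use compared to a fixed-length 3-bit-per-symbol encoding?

Fixed-length: 3 bits × 404 symbols = 1212 bits.
Huffman merges:
Y(6) + T(42) → 48
48 + R(80) → 128
X(98) + 128 → 226
S(178) + 226 → 404
Huffman total = 48 + 128 + 226 + 404 = 806 bits.
Saving = 1212 − 806 = 406 bits.

406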